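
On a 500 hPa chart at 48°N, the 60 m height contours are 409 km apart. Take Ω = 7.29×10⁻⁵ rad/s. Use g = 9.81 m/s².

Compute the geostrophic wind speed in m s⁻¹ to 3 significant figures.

13.3 m s⁻¹

Coriolis parameter at 48°N:
f = 2Ω sin φ = 2 × 7.29×10⁻⁵ × sin 48° = 1.08×10⁻⁴ s⁻¹
Height gradient: |∂Z/∂n| = 60 m / 409000 m = 1.47×10⁻⁴
On a pressure surface, geostrophic balance gives V_g = (g/f)|∂Z/∂n|:
V_g = 9.81 × 1.47×10⁻⁴ / 1.08×10⁻⁴ = 13.3 m/s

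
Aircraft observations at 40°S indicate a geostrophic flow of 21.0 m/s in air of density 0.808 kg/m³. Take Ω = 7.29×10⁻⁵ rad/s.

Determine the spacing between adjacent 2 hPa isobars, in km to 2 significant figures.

130 km

Coriolis parameter at 40°S:
f = 2Ω sin φ = 2 × 7.29×10⁻⁵ × sin 40° = 9.37×10⁻⁵ s⁻¹
Geostrophic balance rearranged: |∂P/∂n| = f ρ V_g
|∂P/∂n| = 9.37×10⁻⁵ × 0.808 × 21.0 = 1.59×10⁻³ Pa/m
Isobar spacing: Δn = ΔP/|∂P/∂n| = 200 Pa / 1.59×10⁻³ Pa/m = 125769 m ≈ 130 km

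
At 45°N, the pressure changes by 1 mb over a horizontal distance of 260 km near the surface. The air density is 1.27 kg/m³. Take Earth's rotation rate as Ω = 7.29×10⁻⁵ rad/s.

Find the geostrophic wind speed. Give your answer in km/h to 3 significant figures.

Coriolis parameter at 45°N:
f = 2Ω sin φ = 2 × 7.29×10⁻⁵ × sin 45° = 1.03×10⁻⁴ s⁻¹
Pressure gradient: |∂P/∂n| = 100 Pa / 260000 m = 3.85×10⁻⁴ Pa/m
Geostrophic balance (pressure-gradient force = Coriolis force):
V_g = (1/(fρ)) |∂P/∂n| = 3.85×10⁻⁴ / (1.03×10⁻⁴ × 1.27) = 2.94 m/s
Converting: 2.94 m/s × 3.6 = 10.6 km/h

10.6 km/h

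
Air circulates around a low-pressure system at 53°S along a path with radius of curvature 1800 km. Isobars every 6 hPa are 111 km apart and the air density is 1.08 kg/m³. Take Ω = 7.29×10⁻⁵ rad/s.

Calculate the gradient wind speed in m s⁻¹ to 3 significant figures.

Coriolis parameter at 53°S:
f = 2Ω sin φ = 2 × 7.29×10⁻⁵ × sin 53° = 1.16×10⁻⁴ s⁻¹
Pressure gradient: |∂P/∂n| = 600 Pa / 111000 m = 5.41×10⁻³ Pa/m
Geostrophic speed: V_g = |∂P/∂n|/(fρ) = 5.41×10⁻³/(1.16×10⁻⁴ × 1.08) = 43.0 m/s
Around a low, centrifugal force acts outward with Coriolis, so pressure-gradient force balances both:
(1/ρ)|∂P/∂n| = fV + V²/R  →  V² + fR·V − fR·V_g = 0
With fR = 1.16×10⁻⁴ × 1800×10³ m = 210 m/s:
V = [−fR + √((fR)² + 4 fR V_g)]/2 = [−210 + √(210² + 4×210×43)]/2 = 36.6 m/s
Subgeostrophic (V < V_g = 43 m/s), as expected around a low.

36.6 m s⁻¹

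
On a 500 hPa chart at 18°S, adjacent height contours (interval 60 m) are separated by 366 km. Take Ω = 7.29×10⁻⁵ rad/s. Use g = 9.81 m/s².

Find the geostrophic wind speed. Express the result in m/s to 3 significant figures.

Coriolis parameter at 18°S:
f = 2Ω sin φ = 2 × 7.29×10⁻⁵ × sin 18° = 4.51×10⁻⁵ s⁻¹
Height gradient: |∂Z/∂n| = 60 m / 366000 m = 1.64×10⁻⁴
On a pressure surface, geostrophic balance gives V_g = (g/f)|∂Z/∂n|:
V_g = 9.81 × 1.64×10⁻⁴ / 4.51×10⁻⁵ = 35.7 m/s

35.7 m/s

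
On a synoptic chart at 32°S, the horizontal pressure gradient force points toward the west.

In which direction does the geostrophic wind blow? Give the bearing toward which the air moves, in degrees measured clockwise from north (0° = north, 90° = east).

180°

The pressure-gradient force points toward the west (bearing 270°).
Geostrophic balance: in the Southern Hemisphere the Coriolis force deflects motion to the left, so the geostrophic wind blows 90° to the left of the pressure-gradient force (low pressure on the right).
Rotating 270° by 90° counterclockwise gives 180° — the wind blows toward the south.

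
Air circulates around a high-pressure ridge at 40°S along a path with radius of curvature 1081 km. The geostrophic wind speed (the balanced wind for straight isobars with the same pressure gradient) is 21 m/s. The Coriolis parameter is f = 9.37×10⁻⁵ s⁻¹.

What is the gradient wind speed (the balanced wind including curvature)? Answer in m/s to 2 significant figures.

30 m/s

Around a high, pressure-gradient force acts outward with centrifugal, so Coriolis balances both:
fV = (1/ρ)|∂P/∂n| + V²/R  →  V² − fR·V + fR·V_g = 0
With fR = 9.37×10⁻⁵ × 1081×10³ m = 101 m/s:
V = [fR − √((fR)² − 4 fR V_g)]/2 = [101 − √(101² − 4×101×21)]/2 = 29.7 m/s
Supergeostrophic (V > V_g = 21 m/s), as expected around a high.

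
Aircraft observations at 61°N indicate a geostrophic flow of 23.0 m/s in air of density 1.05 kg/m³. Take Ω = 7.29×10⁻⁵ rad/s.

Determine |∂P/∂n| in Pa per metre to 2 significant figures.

3.1×10⁻³ Pa/m

Coriolis parameter at 61°N:
f = 2Ω sin φ = 2 × 7.29×10⁻⁵ × sin 61° = 1.28×10⁻⁴ s⁻¹
Geostrophic balance rearranged: |∂P/∂n| = f ρ V_g
|∂P/∂n| = 1.28×10⁻⁴ × 1.05 × 23.0 = 3.08×10⁻³ Pa/m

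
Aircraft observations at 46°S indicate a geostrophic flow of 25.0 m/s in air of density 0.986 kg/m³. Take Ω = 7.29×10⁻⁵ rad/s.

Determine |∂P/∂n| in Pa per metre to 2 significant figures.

2.6×10⁻³ Pa/m

Coriolis parameter at 46°S:
f = 2Ω sin φ = 2 × 7.29×10⁻⁵ × sin 46° = 1.05×10⁻⁴ s⁻¹
Geostrophic balance rearranged: |∂P/∂n| = f ρ V_g
|∂P/∂n| = 1.05×10⁻⁴ × 0.986 × 25.0 = 2.59×10⁻³ Pa/m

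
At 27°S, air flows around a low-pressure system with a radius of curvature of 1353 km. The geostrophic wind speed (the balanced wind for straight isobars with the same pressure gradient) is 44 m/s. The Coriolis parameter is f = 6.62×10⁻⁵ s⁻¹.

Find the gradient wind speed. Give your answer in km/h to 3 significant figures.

Around a low, centrifugal force acts outward with Coriolis, so pressure-gradient force balances both:
(1/ρ)|∂P/∂n| = fV + V²/R  →  V² + fR·V − fR·V_g = 0
With fR = 6.62×10⁻⁵ × 1353×10³ m = 89.6 m/s:
V = [−fR + √((fR)² + 4 fR V_g)]/2 = [−89.6 + √(89.6² + 4×89.6×44)]/2 = 32.3 m/s
Subgeostrophic (V < V_g = 44 m/s), as expected around a low.
Converting: 32.3 m/s × 3.6 = 116 km/h

116 km/h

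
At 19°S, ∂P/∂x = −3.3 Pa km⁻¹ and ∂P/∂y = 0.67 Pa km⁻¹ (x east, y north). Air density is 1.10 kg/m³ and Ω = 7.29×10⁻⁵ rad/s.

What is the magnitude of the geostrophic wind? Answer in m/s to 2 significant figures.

64 m/s

Coriolis parameter at 19°S:
f = 2Ω sin φ = 2 × 7.29×10⁻⁵ × sin 19° = 4.75×10⁻⁵ s⁻¹
In the Southern Hemisphere f is negative: f = −4.75×10⁻⁵ s⁻¹.
Component geostrophic relations (x east, y north):
u_g = −(1/(fρ)) ∂P/∂y,  v_g = (1/(fρ)) ∂P/∂x
u_g = −(0.67×10⁻³)/(−4.75×10⁻⁵ × 1.10) = 12.8 m/s;  v_g = (−3.3×10⁻³)/(−4.75×10⁻⁵ × 1.10) = 63.2 m/s
|V_g| = √(u_g² + v_g²) = 64.5 m/s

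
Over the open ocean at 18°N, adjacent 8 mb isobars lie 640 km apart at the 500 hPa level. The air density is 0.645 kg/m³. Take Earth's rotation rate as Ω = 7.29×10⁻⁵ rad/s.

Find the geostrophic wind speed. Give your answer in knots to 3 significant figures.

Coriolis parameter at 18°N:
f = 2Ω sin φ = 2 × 7.29×10⁻⁵ × sin 18° = 4.51×10⁻⁵ s⁻¹
Pressure gradient: |∂P/∂n| = 800 Pa / 640000 m = 1.25×10⁻³ Pa/m
Geostrophic balance (pressure-gradient force = Coriolis force):
V_g = (1/(fρ)) |∂P/∂n| = 1.25×10⁻³ / (4.51×10⁻⁵ × 0.645) = 43.0 m/s
Converting: 43.0 m/s × 1.944 = 83.6 knots

83.6 knots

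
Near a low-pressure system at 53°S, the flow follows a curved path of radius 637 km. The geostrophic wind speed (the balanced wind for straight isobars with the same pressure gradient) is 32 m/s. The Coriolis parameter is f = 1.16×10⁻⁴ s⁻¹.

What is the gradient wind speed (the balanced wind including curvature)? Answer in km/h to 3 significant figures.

86.8 km/h

Around a low, centrifugal force acts outward with Coriolis, so pressure-gradient force balances both:
(1/ρ)|∂P/∂n| = fV + V²/R  →  V² + fR·V − fR·V_g = 0
With fR = 1.16×10⁻⁴ × 637×10³ m = 73.9 m/s:
V = [−fR + √((fR)² + 4 fR V_g)]/2 = [−73.9 + √(73.9² + 4×73.9×32)]/2 = 24.1 m/s
Subgeostrophic (V < V_g = 32 m/s), as expected around a low.
Converting: 24.1 m/s × 3.6 = 86.8 km/h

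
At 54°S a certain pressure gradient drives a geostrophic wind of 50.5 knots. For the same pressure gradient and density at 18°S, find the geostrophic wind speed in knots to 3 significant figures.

With the same pressure gradient and density, V_g ∝ 1/f ∝ 1/sin φ.
V₂ = V₁ · sin φ₁ / sin φ₂ = 50.5 × sin 54° / sin 18°
V₂ = 50.5 × 0.8090/0.3090 = 132 knots

132 knots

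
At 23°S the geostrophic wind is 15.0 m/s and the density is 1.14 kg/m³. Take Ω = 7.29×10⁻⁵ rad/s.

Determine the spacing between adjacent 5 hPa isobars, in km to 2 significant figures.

510 km

Coriolis parameter at 23°S:
f = 2Ω sin φ = 2 × 7.29×10⁻⁵ × sin 23° = 5.70×10⁻⁵ s⁻¹
Geostrophic balance rearranged: |∂P/∂n| = f ρ V_g
|∂P/∂n| = 5.70×10⁻⁵ × 1.14 × 15.0 = 9.74×10⁻⁴ Pa/m
Isobar spacing: Δn = ΔP/|∂P/∂n| = 500 Pa / 9.74×10⁻⁴ Pa/m = 513261 m ≈ 510 km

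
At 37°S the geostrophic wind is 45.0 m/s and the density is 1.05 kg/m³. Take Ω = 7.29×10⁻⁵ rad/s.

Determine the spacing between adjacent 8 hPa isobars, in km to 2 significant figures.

Coriolis parameter at 37°S:
f = 2Ω sin φ = 2 × 7.29×10⁻⁵ × sin 37° = 8.77×10⁻⁵ s⁻¹
Geostrophic balance rearranged: |∂P/∂n| = f ρ V_g
|∂P/∂n| = 8.77×10⁻⁵ × 1.05 × 45.0 = 4.15×10⁻³ Pa/m
Isobar spacing: Δn = ΔP/|∂P/∂n| = 800 Pa / 4.15×10⁻³ Pa/m = 192960 m ≈ 190 km

190 km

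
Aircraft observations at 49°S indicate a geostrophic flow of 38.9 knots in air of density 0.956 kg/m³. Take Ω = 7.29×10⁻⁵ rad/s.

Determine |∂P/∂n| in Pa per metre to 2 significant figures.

2.1×10⁻³ Pa/m

Coriolis parameter at 49°S:
f = 2Ω sin φ = 2 × 7.29×10⁻⁵ × sin 49° = 1.10×10⁻⁴ s⁻¹
Wind speed in SI: 38.9 knots = 20.0 m/s
Geostrophic balance rearranged: |∂P/∂n| = f ρ V_g
|∂P/∂n| = 1.10×10⁻⁴ × 0.956 × 20.0 = 2.11×10⁻³ Pa/m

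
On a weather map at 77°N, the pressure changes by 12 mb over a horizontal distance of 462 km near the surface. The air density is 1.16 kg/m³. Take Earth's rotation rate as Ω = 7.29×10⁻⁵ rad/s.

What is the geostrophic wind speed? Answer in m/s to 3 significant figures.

Coriolis parameter at 77°N:
f = 2Ω sin φ = 2 × 7.29×10⁻⁵ × sin 77° = 1.42×10⁻⁴ s⁻¹
Pressure gradient: |∂P/∂n| = 1200 Pa / 462000 m = 2.60×10⁻³ Pa/m
Geostrophic balance (pressure-gradient force = Coriolis force):
V_g = (1/(fρ)) |∂P/∂n| = 2.60×10⁻³ / (1.42×10⁻⁴ × 1.16) = 15.8 m/s

15.8 m/s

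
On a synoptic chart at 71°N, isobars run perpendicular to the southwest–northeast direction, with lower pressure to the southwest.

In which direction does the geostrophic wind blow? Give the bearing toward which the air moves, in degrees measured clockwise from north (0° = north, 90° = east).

The pressure-gradient force points toward the southwest (bearing 225°).
Geostrophic balance: in the Northern Hemisphere the Coriolis force deflects motion to the right, so the geostrophic wind blows 90° to the right of the pressure-gradient force (low pressure on the left).
Rotating 225° by 90° clockwise gives 315° — the wind blows toward the northwest.

315°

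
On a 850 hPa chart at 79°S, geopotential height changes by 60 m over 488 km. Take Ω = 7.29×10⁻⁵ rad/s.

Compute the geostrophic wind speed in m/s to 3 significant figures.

8.43 m/s

Coriolis parameter at 79°S:
f = 2Ω sin φ = 2 × 7.29×10⁻⁵ × sin 79° = 1.43×10⁻⁴ s⁻¹
Height gradient: |∂Z/∂n| = 60 m / 488000 m = 1.23×10⁻⁴
On a pressure surface, geostrophic balance gives V_g = (g/f)|∂Z/∂n|:
V_g = 9.81 × 1.23×10⁻⁴ / 1.43×10⁻⁴ = 8.43 m/s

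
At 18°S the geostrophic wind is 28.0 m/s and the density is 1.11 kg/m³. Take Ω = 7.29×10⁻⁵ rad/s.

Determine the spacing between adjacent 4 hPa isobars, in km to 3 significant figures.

Coriolis parameter at 18°S:
f = 2Ω sin φ = 2 × 7.29×10⁻⁵ × sin 18° = 4.51×10⁻⁵ s⁻¹
Geostrophic balance rearranged: |∂P/∂n| = f ρ V_g
|∂P/∂n| = 4.51×10⁻⁵ × 1.11 × 28.0 = 1.40×10⁻³ Pa/m
Isobar spacing: Δn = ΔP/|∂P/∂n| = 400 Pa / 1.40×10⁻³ Pa/m = 285653 m ≈ 286 km

286 km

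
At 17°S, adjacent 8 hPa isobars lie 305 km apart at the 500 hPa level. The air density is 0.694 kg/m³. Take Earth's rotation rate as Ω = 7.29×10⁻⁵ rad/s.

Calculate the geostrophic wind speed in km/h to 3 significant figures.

319 km/h

Coriolis parameter at 17°S:
f = 2Ω sin φ = 2 × 7.29×10⁻⁵ × sin 17° = 4.26×10⁻⁵ s⁻¹
Pressure gradient: |∂P/∂n| = 800 Pa / 305000 m = 2.62×10⁻³ Pa/m
Geostrophic balance (pressure-gradient force = Coriolis force):
V_g = (1/(fρ)) |∂P/∂n| = 2.62×10⁻³ / (4.26×10⁻⁵ × 0.694) = 88.7 m/s
Converting: 88.7 m/s × 3.6 = 319 km/h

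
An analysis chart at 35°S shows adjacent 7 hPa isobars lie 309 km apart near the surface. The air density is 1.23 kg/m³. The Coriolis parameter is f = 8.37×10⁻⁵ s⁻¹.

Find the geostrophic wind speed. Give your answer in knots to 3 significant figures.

42.8 knots

Pressure gradient: |∂P/∂n| = 700 Pa / 309000 m = 2.27×10⁻³ Pa/m
Geostrophic balance (pressure-gradient force = Coriolis force):
V_g = (1/(fρ)) |∂P/∂n| = 2.27×10⁻³ / (8.37×10⁻⁵ × 1.23) = 22.0 m/s
Converting: 22.0 m/s × 1.944 = 42.8 knots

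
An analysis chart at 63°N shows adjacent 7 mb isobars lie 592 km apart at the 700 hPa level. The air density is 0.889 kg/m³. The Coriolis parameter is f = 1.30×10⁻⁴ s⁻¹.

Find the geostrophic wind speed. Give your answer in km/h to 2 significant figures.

37 km/h

Pressure gradient: |∂P/∂n| = 700 Pa / 592000 m = 1.18×10⁻³ Pa/m
Geostrophic balance (pressure-gradient force = Coriolis force):
V_g = (1/(fρ)) |∂P/∂n| = 1.18×10⁻³ / (1.30×10⁻⁴ × 0.889) = 10.2 m/s
Converting: 10.2 m/s × 3.6 = 37 km/h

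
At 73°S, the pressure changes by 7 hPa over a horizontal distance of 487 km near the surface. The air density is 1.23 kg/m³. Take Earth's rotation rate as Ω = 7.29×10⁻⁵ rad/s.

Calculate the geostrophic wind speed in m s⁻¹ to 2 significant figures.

8.4 m s⁻¹

Coriolis parameter at 73°S:
f = 2Ω sin φ = 2 × 7.29×10⁻⁵ × sin 73° = 1.39×10⁻⁴ s⁻¹
Pressure gradient: |∂P/∂n| = 700 Pa / 487000 m = 1.44×10⁻³ Pa/m
Geostrophic balance (pressure-gradient force = Coriolis force):
V_g = (1/(fρ)) |∂P/∂n| = 1.44×10⁻³ / (1.39×10⁻⁴ × 1.23) = 8.38 m/s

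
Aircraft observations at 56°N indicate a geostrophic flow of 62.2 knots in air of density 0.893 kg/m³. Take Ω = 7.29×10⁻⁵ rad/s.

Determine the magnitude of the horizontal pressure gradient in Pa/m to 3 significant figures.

3.45×10⁻³ Pa/m

Coriolis parameter at 56°N:
f = 2Ω sin φ = 2 × 7.29×10⁻⁵ × sin 56° = 1.21×10⁻⁴ s⁻¹
Wind speed in SI: 62.2 knots = 32.0 m/s
Geostrophic balance rearranged: |∂P/∂n| = f ρ V_g
|∂P/∂n| = 1.21×10⁻⁴ × 0.893 × 32.0 = 3.45×10⁻³ Pa/m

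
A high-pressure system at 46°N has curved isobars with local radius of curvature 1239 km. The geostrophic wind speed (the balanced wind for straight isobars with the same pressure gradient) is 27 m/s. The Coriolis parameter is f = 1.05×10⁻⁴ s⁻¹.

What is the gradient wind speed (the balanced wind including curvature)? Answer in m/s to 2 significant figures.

38 m/s

Around a high, pressure-gradient force acts outward with centrifugal, so Coriolis balances both:
fV = (1/ρ)|∂P/∂n| + V²/R  →  V² − fR·V + fR·V_g = 0
With fR = 1.05×10⁻⁴ × 1239×10³ m = 130 m/s:
V = [fR − √((fR)² − 4 fR V_g)]/2 = [130 − √(130² − 4×130×27)]/2 = 38.2 m/s
Supergeostrophic (V > V_g = 27 m/s), as expected around a high.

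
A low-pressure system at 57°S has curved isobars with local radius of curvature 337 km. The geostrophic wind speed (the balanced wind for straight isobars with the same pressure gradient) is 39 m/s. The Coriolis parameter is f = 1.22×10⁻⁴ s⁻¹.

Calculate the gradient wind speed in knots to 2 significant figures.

Around a low, centrifugal force acts outward with Coriolis, so pressure-gradient force balances both:
(1/ρ)|∂P/∂n| = fV + V²/R  →  V² + fR·V − fR·V_g = 0
With fR = 1.22×10⁻⁴ × 337×10³ m = 41.1 m/s:
V = [−fR + √((fR)² + 4 fR V_g)]/2 = [−41.1 + √(41.1² + 4×41.1×39)]/2 = 24.5 m/s
Subgeostrophic (V < V_g = 39 m/s), as expected around a low.
Converting: 24.5 m/s × 1.944 = 48 knots

48 knots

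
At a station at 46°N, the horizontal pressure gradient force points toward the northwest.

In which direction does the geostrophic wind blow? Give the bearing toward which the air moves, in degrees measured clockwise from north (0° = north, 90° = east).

045°

The pressure-gradient force points toward the northwest (bearing 315°).
Geostrophic balance: in the Northern Hemisphere the Coriolis force deflects motion to the right, so the geostrophic wind blows 90° to the right of the pressure-gradient force (low pressure on the left).
Rotating 315° by 90° clockwise gives 045° — the wind blows toward the northeast.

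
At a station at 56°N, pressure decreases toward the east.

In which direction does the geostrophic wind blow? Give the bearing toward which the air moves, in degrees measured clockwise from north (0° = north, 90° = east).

The pressure-gradient force points toward the east (bearing 090°).
Geostrophic balance: in the Northern Hemisphere the Coriolis force deflects motion to the right, so the geostrophic wind blows 90° to the right of the pressure-gradient force (low pressure on the left).
Rotating 090° by 90° clockwise gives 180° — the wind blows toward the south.

180°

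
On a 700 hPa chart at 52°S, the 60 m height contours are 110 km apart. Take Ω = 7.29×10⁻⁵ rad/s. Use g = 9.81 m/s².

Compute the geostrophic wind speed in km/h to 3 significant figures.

Coriolis parameter at 52°S:
f = 2Ω sin φ = 2 × 7.29×10⁻⁵ × sin 52° = 1.15×10⁻⁴ s⁻¹
Height gradient: |∂Z/∂n| = 60 m / 110000 m = 5.45×10⁻⁴
On a pressure surface, geostrophic balance gives V_g = (g/f)|∂Z/∂n|:
V_g = 9.81 × 5.45×10⁻⁴ / 1.15×10⁻⁴ = 46.6 m/s
Converting: 46.6 m/s × 3.6 = 168 km/h

168 km/h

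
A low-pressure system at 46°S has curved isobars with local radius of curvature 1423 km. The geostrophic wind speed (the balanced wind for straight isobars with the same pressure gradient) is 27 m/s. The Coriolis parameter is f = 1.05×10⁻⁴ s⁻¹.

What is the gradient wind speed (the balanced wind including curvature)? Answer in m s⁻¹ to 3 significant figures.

Around a low, centrifugal force acts outward with Coriolis, so pressure-gradient force balances both:
(1/ρ)|∂P/∂n| = fV + V²/R  →  V² + fR·V − fR·V_g = 0
With fR = 1.05×10⁻⁴ × 1423×10³ m = 149 m/s:
V = [−fR + √((fR)² + 4 fR V_g)]/2 = [−149 + √(149² + 4×149×27)]/2 = 23.4 m/s
Subgeostrophic (V < V_g = 27 m/s), as expected around a low.

23.4 m s⁻¹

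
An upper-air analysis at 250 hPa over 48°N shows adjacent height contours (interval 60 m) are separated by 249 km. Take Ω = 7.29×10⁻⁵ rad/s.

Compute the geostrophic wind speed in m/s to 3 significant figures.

21.8 m/s

Coriolis parameter at 48°N:
f = 2Ω sin φ = 2 × 7.29×10⁻⁵ × sin 48° = 1.08×10⁻⁴ s⁻¹
Height gradient: |∂Z/∂n| = 60 m / 249000 m = 2.41×10⁻⁴
On a pressure surface, geostrophic balance gives V_g = (g/f)|∂Z/∂n|:
V_g = 9.81 × 2.41×10⁻⁴ / 1.08×10⁻⁴ = 21.8 m/s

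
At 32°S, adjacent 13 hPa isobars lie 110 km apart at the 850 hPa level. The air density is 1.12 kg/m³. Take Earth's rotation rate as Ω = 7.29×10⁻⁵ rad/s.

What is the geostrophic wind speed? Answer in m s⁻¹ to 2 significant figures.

Coriolis parameter at 32°S:
f = 2Ω sin φ = 2 × 7.29×10⁻⁵ × sin 32° = 7.73×10⁻⁵ s⁻¹
Pressure gradient: |∂P/∂n| = 1300 Pa / 110000 m = 1.18×10⁻² Pa/m
Geostrophic balance (pressure-gradient force = Coriolis force):
V_g = (1/(fρ)) |∂P/∂n| = 1.18×10⁻² / (7.73×10⁻⁵ × 1.12) = 137 m/s

140 m s⁻¹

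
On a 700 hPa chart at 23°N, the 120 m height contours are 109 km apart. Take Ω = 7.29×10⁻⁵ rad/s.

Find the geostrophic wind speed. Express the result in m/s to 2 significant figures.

190 m/s

Coriolis parameter at 23°N:
f = 2Ω sin φ = 2 × 7.29×10⁻⁵ × sin 23° = 5.70×10⁻⁵ s⁻¹
Height gradient: |∂Z/∂n| = 120 m / 109000 m = 1.10×10⁻³
On a pressure surface, geostrophic balance gives V_g = (g/f)|∂Z/∂n|:
V_g = 9.81 × 1.10×10⁻³ / 5.70×10⁻⁵ = 190 m/s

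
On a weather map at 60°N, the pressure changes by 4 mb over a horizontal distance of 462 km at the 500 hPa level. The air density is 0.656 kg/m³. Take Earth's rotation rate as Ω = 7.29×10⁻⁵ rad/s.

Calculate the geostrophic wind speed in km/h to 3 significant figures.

37.6 km/h

Coriolis parameter at 60°N:
f = 2Ω sin φ = 2 × 7.29×10⁻⁵ × sin 60° = 1.26×10⁻⁴ s⁻¹
Pressure gradient: |∂P/∂n| = 400 Pa / 462000 m = 8.66×10⁻⁴ Pa/m
Geostrophic balance (pressure-gradient force = Coriolis force):
V_g = (1/(fρ)) |∂P/∂n| = 8.66×10⁻⁴ / (1.26×10⁻⁴ × 0.656) = 10.5 m/s
Converting: 10.5 m/s × 3.6 = 37.6 km/h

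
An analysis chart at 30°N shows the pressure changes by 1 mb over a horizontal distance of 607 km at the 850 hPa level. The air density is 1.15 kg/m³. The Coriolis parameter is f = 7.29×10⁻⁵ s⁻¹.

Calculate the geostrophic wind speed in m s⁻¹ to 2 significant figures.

2.0 m s⁻¹

Pressure gradient: |∂P/∂n| = 100 Pa / 607000 m = 1.65×10⁻⁴ Pa/m
Geostrophic balance (pressure-gradient force = Coriolis force):
V_g = (1/(fρ)) |∂P/∂n| = 1.65×10⁻⁴ / (7.29×10⁻⁵ × 1.15) = 1.97 m/s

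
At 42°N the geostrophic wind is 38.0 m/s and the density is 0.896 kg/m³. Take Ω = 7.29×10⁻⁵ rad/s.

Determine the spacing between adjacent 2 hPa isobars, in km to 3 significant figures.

60.2 km

Coriolis parameter at 42°N:
f = 2Ω sin φ = 2 × 7.29×10⁻⁵ × sin 42° = 9.76×10⁻⁵ s⁻¹
Geostrophic balance rearranged: |∂P/∂n| = f ρ V_g
|∂P/∂n| = 9.76×10⁻⁵ × 0.896 × 38.0 = 3.32×10⁻³ Pa/m
Isobar spacing: Δn = ΔP/|∂P/∂n| = 200 Pa / 3.32×10⁻³ Pa/m = 60210 m ≈ 60.2 km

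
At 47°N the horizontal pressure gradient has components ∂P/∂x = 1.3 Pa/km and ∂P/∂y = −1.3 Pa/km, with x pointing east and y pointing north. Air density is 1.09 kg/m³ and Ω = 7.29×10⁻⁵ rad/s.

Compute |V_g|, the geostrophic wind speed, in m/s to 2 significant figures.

Coriolis parameter at 47°N:
f = 2Ω sin φ = 2 × 7.29×10⁻⁵ × sin 47° = 1.07×10⁻⁴ s⁻¹
Component geostrophic relations (x east, y north):
u_g = −(1/(fρ)) ∂P/∂y,  v_g = (1/(fρ)) ∂P/∂x
u_g = −(−1.3×10⁻³)/(1.07×10⁻⁴ × 1.09) = 11.2 m/s;  v_g = (1.3×10⁻³)/(1.07×10⁻⁴ × 1.09) = 11.2 m/s
|V_g| = √(u_g² + v_g²) = 15.8 m/s

16 m/s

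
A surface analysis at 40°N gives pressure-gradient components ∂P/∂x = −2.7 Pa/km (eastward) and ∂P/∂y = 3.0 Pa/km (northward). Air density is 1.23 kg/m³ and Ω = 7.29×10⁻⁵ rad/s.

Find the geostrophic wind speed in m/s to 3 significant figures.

Coriolis parameter at 40°N:
f = 2Ω sin φ = 2 × 7.29×10⁻⁵ × sin 40° = 9.37×10⁻⁵ s⁻¹
Component geostrophic relations (x east, y north):
u_g = −(1/(fρ)) ∂P/∂y,  v_g = (1/(fρ)) ∂P/∂x
u_g = −(3.0×10⁻³)/(9.37×10⁻⁵ × 1.23) = −26.0 m/s;  v_g = (−2.7×10⁻³)/(9.37×10⁻⁵ × 1.23) = −23.4 m/s
|V_g| = √(u_g² + v_g²) = 35.0 m/s

35.0 m/s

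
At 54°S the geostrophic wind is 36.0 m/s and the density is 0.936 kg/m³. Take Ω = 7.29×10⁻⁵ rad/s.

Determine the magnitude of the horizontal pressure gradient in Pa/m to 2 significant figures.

Coriolis parameter at 54°S:
f = 2Ω sin φ = 2 × 7.29×10⁻⁵ × sin 54° = 1.18×10⁻⁴ s⁻¹
Geostrophic balance rearranged: |∂P/∂n| = f ρ V_g
|∂P/∂n| = 1.18×10⁻⁴ × 0.936 × 36.0 = 3.97×10⁻³ Pa/m

4.0×10⁻³ Pa/m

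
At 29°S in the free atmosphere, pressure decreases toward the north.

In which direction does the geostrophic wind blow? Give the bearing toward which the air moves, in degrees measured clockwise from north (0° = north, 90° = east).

270°

The pressure-gradient force points toward the north (bearing 000°).
Geostrophic balance: in the Southern Hemisphere the Coriolis force deflects motion to the left, so the geostrophic wind blows 90° to the left of the pressure-gradient force (low pressure on the right).
Rotating 000° by 90° counterclockwise gives 270° — the wind blows toward the west.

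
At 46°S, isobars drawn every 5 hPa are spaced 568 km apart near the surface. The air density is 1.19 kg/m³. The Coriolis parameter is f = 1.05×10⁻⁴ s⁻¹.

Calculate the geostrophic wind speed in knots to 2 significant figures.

14 knots

Pressure gradient: |∂P/∂n| = 500 Pa / 568000 m = 8.80×10⁻⁴ Pa/m
Geostrophic balance (pressure-gradient force = Coriolis force):
V_g = (1/(fρ)) |∂P/∂n| = 8.80×10⁻⁴ / (1.05×10⁻⁴ × 1.19) = 7.05 m/s
Converting: 7.05 m/s × 1.944 = 14 knots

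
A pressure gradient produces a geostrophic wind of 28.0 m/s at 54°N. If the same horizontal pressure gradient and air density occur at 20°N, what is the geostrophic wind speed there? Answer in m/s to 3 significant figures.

66.2 m/s

With the same pressure gradient and density, V_g ∝ 1/f ∝ 1/sin φ.
V₂ = V₁ · sin φ₁ / sin φ₂ = 28.0 × sin 54° / sin 20°
V₂ = 28.0 × 0.8090/0.3420 = 66.2 m/s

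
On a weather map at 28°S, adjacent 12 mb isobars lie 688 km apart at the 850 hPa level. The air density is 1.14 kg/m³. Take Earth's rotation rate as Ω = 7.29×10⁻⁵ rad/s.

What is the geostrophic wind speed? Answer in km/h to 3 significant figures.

80.5 km/h

Coriolis parameter at 28°S:
f = 2Ω sin φ = 2 × 7.29×10⁻⁵ × sin 28° = 6.84×10⁻⁵ s⁻¹
Pressure gradient: |∂P/∂n| = 1200 Pa / 688000 m = 1.74×10⁻³ Pa/m
Geostrophic balance (pressure-gradient force = Coriolis force):
V_g = (1/(fρ)) |∂P/∂n| = 1.74×10⁻³ / (6.84×10⁻⁵ × 1.14) = 22.4 m/s
Converting: 22.4 m/s × 3.6 = 80.5 km/h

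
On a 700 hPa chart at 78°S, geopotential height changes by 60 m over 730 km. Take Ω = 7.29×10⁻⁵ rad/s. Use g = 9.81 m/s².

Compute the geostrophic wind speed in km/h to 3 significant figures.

20.4 km/h

Coriolis parameter at 78°S:
f = 2Ω sin φ = 2 × 7.29×10⁻⁵ × sin 78° = 1.43×10⁻⁴ s⁻¹
Height gradient: |∂Z/∂n| = 60 m / 730000 m = 8.22×10⁻⁵
On a pressure surface, geostrophic balance gives V_g = (g/f)|∂Z/∂n|:
V_g = 9.81 × 8.22×10⁻⁵ / 1.43×10⁻⁴ = 5.65 m/s
Converting: 5.65 m/s × 3.6 = 20.4 km/h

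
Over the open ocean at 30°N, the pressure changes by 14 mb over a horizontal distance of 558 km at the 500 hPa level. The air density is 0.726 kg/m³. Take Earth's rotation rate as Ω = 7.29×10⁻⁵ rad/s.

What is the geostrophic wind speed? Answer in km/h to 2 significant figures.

170 km/h

Coriolis parameter at 30°N:
f = 2Ω sin φ = 2 × 7.29×10⁻⁵ × sin 30° = 7.29×10⁻⁵ s⁻¹
Pressure gradient: |∂P/∂n| = 1400 Pa / 558000 m = 2.51×10⁻³ Pa/m
Geostrophic balance (pressure-gradient force = Coriolis force):
V_g = (1/(fρ)) |∂P/∂n| = 2.51×10⁻³ / (7.29×10⁻⁵ × 0.726) = 47.4 m/s
Converting: 47.4 m/s × 3.6 = 170 km/h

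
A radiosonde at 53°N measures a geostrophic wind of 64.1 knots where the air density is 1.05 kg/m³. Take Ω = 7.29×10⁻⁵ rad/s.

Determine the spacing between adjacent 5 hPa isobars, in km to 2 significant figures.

120 km

Coriolis parameter at 53°N:
f = 2Ω sin φ = 2 × 7.29×10⁻⁵ × sin 53° = 1.16×10⁻⁴ s⁻¹
Wind speed in SI: 64.1 knots = 33.0 m/s
Geostrophic balance rearranged: |∂P/∂n| = f ρ V_g
|∂P/∂n| = 1.16×10⁻⁴ × 1.05 × 33.0 = 4.03×10⁻³ Pa/m
Isobar spacing: Δn = ΔP/|∂P/∂n| = 500 Pa / 4.03×10⁻³ Pa/m = 124016 m ≈ 120 km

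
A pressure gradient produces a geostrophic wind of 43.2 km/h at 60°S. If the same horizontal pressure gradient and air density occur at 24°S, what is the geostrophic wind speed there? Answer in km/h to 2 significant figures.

With the same pressure gradient and density, V_g ∝ 1/f ∝ 1/sin φ.
V₂ = V₁ · sin φ₁ / sin φ₂ = 43.2 × sin 60° / sin 24°
V₂ = 43.2 × 0.8660/0.4067 = 92 km/h

92 km/h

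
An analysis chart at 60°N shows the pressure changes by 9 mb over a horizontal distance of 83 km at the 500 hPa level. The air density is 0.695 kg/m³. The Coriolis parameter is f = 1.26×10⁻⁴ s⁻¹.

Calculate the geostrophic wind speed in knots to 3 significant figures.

241 knots

Pressure gradient: |∂P/∂n| = 900 Pa / 83000 m = 1.08×10⁻² Pa/m
Geostrophic balance (pressure-gradient force = Coriolis force):
V_g = (1/(fρ)) |∂P/∂n| = 1.08×10⁻² / (1.26×10⁻⁴ × 0.695) = 124 m/s
Converting: 124 m/s × 1.944 = 241 knots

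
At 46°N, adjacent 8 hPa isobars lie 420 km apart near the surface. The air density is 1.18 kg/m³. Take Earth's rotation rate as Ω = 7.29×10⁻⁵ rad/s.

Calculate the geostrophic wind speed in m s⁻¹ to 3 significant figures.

15.4 m s⁻¹

Coriolis parameter at 46°N:
f = 2Ω sin φ = 2 × 7.29×10⁻⁵ × sin 46° = 1.05×10⁻⁴ s⁻¹
Pressure gradient: |∂P/∂n| = 800 Pa / 420000 m = 1.90×10⁻³ Pa/m
Geostrophic balance (pressure-gradient force = Coriolis force):
V_g = (1/(fρ)) |∂P/∂n| = 1.90×10⁻³ / (1.05×10⁻⁴ × 1.18) = 15.4 m/s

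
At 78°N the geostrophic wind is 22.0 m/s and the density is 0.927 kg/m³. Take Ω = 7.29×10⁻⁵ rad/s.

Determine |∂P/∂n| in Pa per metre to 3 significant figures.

2.91×10⁻³ Pa/m

Coriolis parameter at 78°N:
f = 2Ω sin φ = 2 × 7.29×10⁻⁵ × sin 78° = 1.43×10⁻⁴ s⁻¹
Geostrophic balance rearranged: |∂P/∂n| = f ρ V_g
|∂P/∂n| = 1.43×10⁻⁴ × 0.927 × 22.0 = 2.91×10⁻³ Pa/m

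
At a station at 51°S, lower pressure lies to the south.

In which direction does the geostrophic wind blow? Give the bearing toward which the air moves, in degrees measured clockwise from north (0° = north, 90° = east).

090°

The pressure-gradient force points toward the south (bearing 180°).
Geostrophic balance: in the Southern Hemisphere the Coriolis force deflects motion to the left, so the geostrophic wind blows 90° to the left of the pressure-gradient force (low pressure on the right).
Rotating 180° by 90° counterclockwise gives 090° — the wind blows toward the east.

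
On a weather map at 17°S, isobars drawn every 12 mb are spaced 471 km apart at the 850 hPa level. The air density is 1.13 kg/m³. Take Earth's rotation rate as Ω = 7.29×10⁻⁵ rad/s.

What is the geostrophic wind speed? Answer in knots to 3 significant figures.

Coriolis parameter at 17°S:
f = 2Ω sin φ = 2 × 7.29×10⁻⁵ × sin 17° = 4.26×10⁻⁵ s⁻¹
Pressure gradient: |∂P/∂n| = 1200 Pa / 471000 m = 2.55×10⁻³ Pa/m
Geostrophic balance (pressure-gradient force = Coriolis force):
V_g = (1/(fρ)) |∂P/∂n| = 2.55×10⁻³ / (4.26×10⁻⁵ × 1.13) = 52.9 m/s
Converting: 52.9 m/s × 1.944 = 103 knots

103 knots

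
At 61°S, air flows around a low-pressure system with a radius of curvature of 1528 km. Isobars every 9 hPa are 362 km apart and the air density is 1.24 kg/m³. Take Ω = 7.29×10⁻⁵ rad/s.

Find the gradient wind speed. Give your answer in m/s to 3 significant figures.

Coriolis parameter at 61°S:
f = 2Ω sin φ = 2 × 7.29×10⁻⁵ × sin 61° = 1.28×10⁻⁴ s⁻¹
Pressure gradient: |∂P/∂n| = 900 Pa / 362000 m = 2.49×10⁻³ Pa/m
Geostrophic speed: V_g = |∂P/∂n|/(fρ) = 2.49×10⁻³/(1.28×10⁻⁴ × 1.24) = 15.7 m/s
Around a low, centrifugal force acts outward with Coriolis, so pressure-gradient force balances both:
(1/ρ)|∂P/∂n| = fV + V²/R  →  V² + fR·V − fR·V_g = 0
With fR = 1.28×10⁻⁴ × 1528×10³ m = 195 m/s:
V = [−fR + √((fR)² + 4 fR V_g)]/2 = [−195 + √(195² + 4×195×15.7)]/2 = 14.6 m/s
Subgeostrophic (V < V_g = 15.7 m/s), as expected around a low.

14.6 m/s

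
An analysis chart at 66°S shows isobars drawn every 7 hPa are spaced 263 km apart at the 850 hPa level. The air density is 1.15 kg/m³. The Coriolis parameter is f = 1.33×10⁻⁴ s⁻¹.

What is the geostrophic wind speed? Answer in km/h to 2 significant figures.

63 km/h

Pressure gradient: |∂P/∂n| = 700 Pa / 263000 m = 2.66×10⁻³ Pa/m
Geostrophic balance (pressure-gradient force = Coriolis force):
V_g = (1/(fρ)) |∂P/∂n| = 2.66×10⁻³ / (1.33×10⁻⁴ × 1.15) = 17.4 m/s
Converting: 17.4 m/s × 3.6 = 63 km/h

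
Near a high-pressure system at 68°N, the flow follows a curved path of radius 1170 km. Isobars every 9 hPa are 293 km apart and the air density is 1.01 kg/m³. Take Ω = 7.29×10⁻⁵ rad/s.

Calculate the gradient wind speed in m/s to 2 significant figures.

Coriolis parameter at 68°N:
f = 2Ω sin φ = 2 × 7.29×10⁻⁵ × sin 68° = 1.35×10⁻⁴ s⁻¹
Pressure gradient: |∂P/∂n| = 900 Pa / 293000 m = 3.07×10⁻³ Pa/m
Geostrophic speed: V_g = |∂P/∂n|/(fρ) = 3.07×10⁻³/(1.35×10⁻⁴ × 1.01) = 22.5 m/s
Around a high, pressure-gradient force acts outward with centrifugal, so Coriolis balances both:
fV = (1/ρ)|∂P/∂n| + V²/R  →  V² − fR·V + fR·V_g = 0
With fR = 1.35×10⁻⁴ × 1170×10³ m = 158 m/s:
V = [fR − √((fR)² − 4 fR V_g)]/2 = [158 − √(158² − 4×158×22.5)]/2 = 27.2 m/s
Supergeostrophic (V > V_g = 22.5 m/s), as expected around a high.

27 m/s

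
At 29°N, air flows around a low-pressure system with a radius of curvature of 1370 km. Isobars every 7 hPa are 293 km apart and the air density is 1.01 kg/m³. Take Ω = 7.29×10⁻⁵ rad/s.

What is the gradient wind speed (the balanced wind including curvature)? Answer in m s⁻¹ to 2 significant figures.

26 m s⁻¹

Coriolis parameter at 29°N:
f = 2Ω sin φ = 2 × 7.29×10⁻⁵ × sin 29° = 7.07×10⁻⁵ s⁻¹
Pressure gradient: |∂P/∂n| = 700 Pa / 293000 m = 2.39×10⁻³ Pa/m
Geostrophic speed: V_g = |∂P/∂n|/(fρ) = 2.39×10⁻³/(7.07×10⁻⁵ × 1.01) = 33.5 m/s
Around a low, centrifugal force acts outward with Coriolis, so pressure-gradient force balances both:
(1/ρ)|∂P/∂n| = fV + V²/R  →  V² + fR·V − fR·V_g = 0
With fR = 7.07×10⁻⁵ × 1370×10³ m = 96.8 m/s:
V = [−fR + √((fR)² + 4 fR V_g)]/2 = [−96.8 + √(96.8² + 4×96.8×33.5)]/2 = 26.3 m/s
Subgeostrophic (V < V_g = 33.5 m/s), as expected around a low.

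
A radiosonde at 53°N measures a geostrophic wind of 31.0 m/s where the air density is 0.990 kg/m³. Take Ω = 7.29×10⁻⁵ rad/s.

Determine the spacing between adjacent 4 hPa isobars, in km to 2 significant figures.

Coriolis parameter at 53°N:
f = 2Ω sin φ = 2 × 7.29×10⁻⁵ × sin 53° = 1.16×10⁻⁴ s⁻¹
Geostrophic balance rearranged: |∂P/∂n| = f ρ V_g
|∂P/∂n| = 1.16×10⁻⁴ × 0.990 × 31.0 = 3.57×10⁻³ Pa/m
Isobar spacing: Δn = ΔP/|∂P/∂n| = 400 Pa / 3.57×10⁻³ Pa/m = 111933 m ≈ 110 km

110 km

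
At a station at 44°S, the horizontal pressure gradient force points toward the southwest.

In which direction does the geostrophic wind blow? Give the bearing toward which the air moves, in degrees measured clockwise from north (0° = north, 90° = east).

135°

The pressure-gradient force points toward the southwest (bearing 225°).
Geostrophic balance: in the Southern Hemisphere the Coriolis force deflects motion to the left, so the geostrophic wind blows 90° to the left of the pressure-gradient force (low pressure on the right).
Rotating 225° by 90° counterclockwise gives 135° — the wind blows toward the southeast.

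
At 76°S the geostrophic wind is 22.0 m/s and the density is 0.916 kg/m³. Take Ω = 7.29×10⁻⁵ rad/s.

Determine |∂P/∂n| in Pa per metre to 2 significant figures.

Coriolis parameter at 76°S:
f = 2Ω sin φ = 2 × 7.29×10⁻⁵ × sin 76° = 1.41×10⁻⁴ s⁻¹
Geostrophic balance rearranged: |∂P/∂n| = f ρ V_g
|∂P/∂n| = 1.41×10⁻⁴ × 0.916 × 22.0 = 2.85×10⁻³ Pa/m

2.9×10⁻³ Pa/m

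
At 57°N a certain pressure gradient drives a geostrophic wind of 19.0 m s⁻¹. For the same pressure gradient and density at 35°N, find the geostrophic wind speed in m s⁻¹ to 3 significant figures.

27.8 m s⁻¹

With the same pressure gradient and density, V_g ∝ 1/f ∝ 1/sin φ.
V₂ = V₁ · sin φ₁ / sin φ₂ = 19.0 × sin 57° / sin 35°
V₂ = 19.0 × 0.8387/0.5736 = 27.8 m s⁻¹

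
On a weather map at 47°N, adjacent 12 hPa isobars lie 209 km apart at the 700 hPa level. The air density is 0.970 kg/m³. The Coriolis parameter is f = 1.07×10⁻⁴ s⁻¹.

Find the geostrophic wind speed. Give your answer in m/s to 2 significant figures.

55 m/s

Pressure gradient: |∂P/∂n| = 1200 Pa / 209000 m = 5.74×10⁻³ Pa/m
Geostrophic balance (pressure-gradient force = Coriolis force):
V_g = (1/(fρ)) |∂P/∂n| = 5.74×10⁻³ / (1.07×10⁻⁴ × 0.970) = 55.3 m/s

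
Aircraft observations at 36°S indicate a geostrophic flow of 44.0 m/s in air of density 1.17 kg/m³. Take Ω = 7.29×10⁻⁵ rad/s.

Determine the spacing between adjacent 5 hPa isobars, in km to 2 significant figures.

110 km

Coriolis parameter at 36°S:
f = 2Ω sin φ = 2 × 7.29×10⁻⁵ × sin 36° = 8.57×10⁻⁵ s⁻¹
Geostrophic balance rearranged: |∂P/∂n| = f ρ V_g
|∂P/∂n| = 8.57×10⁻⁵ × 1.17 × 44.0 = 4.41×10⁻³ Pa/m
Isobar spacing: Δn = ΔP/|∂P/∂n| = 500 Pa / 4.41×10⁻³ Pa/m = 113333 m ≈ 110 km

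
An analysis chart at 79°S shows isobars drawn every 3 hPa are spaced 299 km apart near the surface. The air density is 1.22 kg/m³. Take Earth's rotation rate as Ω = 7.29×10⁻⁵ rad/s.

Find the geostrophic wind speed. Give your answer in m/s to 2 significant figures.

Coriolis parameter at 79°S:
f = 2Ω sin φ = 2 × 7.29×10⁻⁵ × sin 79° = 1.43×10⁻⁴ s⁻¹
Pressure gradient: |∂P/∂n| = 300 Pa / 299000 m = 1.00×10⁻³ Pa/m
Geostrophic balance (pressure-gradient force = Coriolis force):
V_g = (1/(fρ)) |∂P/∂n| = 1.00×10⁻³ / (1.43×10⁻⁴ × 1.22) = 5.75 m/s

5.7 m/s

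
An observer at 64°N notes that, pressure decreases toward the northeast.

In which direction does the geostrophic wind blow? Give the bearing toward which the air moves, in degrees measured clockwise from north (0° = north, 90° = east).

135°

The pressure-gradient force points toward the northeast (bearing 045°).
Geostrophic balance: in the Northern Hemisphere the Coriolis force deflects motion to the right, so the geostrophic wind blows 90° to the right of the pressure-gradient force (low pressure on the left).
Rotating 045° by 90° clockwise gives 135° — the wind blows toward the southeast.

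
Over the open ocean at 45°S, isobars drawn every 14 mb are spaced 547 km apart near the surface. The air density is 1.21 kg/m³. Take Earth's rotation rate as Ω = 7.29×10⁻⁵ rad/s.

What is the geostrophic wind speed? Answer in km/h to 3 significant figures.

Coriolis parameter at 45°S:
f = 2Ω sin φ = 2 × 7.29×10⁻⁵ × sin 45° = 1.03×10⁻⁴ s⁻¹
Pressure gradient: |∂P/∂n| = 1400 Pa / 547000 m = 2.56×10⁻³ Pa/m
Geostrophic balance (pressure-gradient force = Coriolis force):
V_g = (1/(fρ)) |∂P/∂n| = 2.56×10⁻³ / (1.03×10⁻⁴ × 1.21) = 20.5 m/s
Converting: 20.5 m/s × 3.6 = 73.9 km/h

73.9 km/h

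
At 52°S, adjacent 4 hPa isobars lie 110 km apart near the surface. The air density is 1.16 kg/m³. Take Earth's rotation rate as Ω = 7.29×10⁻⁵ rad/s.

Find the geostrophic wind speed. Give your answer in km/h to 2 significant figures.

98 km/h

Coriolis parameter at 52°S:
f = 2Ω sin φ = 2 × 7.29×10⁻⁵ × sin 52° = 1.15×10⁻⁴ s⁻¹
Pressure gradient: |∂P/∂n| = 400 Pa / 110000 m = 3.64×10⁻³ Pa/m
Geostrophic balance (pressure-gradient force = Coriolis force):
V_g = (1/(fρ)) |∂P/∂n| = 3.64×10⁻³ / (1.15×10⁻⁴ × 1.16) = 27.3 m/s
Converting: 27.3 m/s × 3.6 = 98 km/h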